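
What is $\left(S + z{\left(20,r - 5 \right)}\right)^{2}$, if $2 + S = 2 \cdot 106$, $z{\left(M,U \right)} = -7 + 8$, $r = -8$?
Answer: $44521$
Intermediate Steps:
$z{\left(M,U \right)} = 1$
$S = 210$ ($S = -2 + 2 \cdot 106 = -2 + 212 = 210$)
$\left(S + z{\left(20,r - 5 \right)}\right)^{2} = \left(210 + 1\right)^{2} = 211^{2} = 44521$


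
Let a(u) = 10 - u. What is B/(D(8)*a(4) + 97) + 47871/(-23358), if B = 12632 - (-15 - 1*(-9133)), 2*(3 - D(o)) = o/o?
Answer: 913315/31144 ≈ 29.326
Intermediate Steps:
D(o) = 5/2 (D(o) = 3 - o/(2*o) = 3 - 1/2*1 = 3 - 1/2 = 5/2)
B = 3514 (B = 12632 - (-15 + 9133) = 12632 - 1*9118 = 12632 - 9118 = 3514)
B/(D(8)*a(4) + 97) + 47871/(-23358) = 3514/(5*(10 - 1*4)/2 + 97) + 47871/(-23358) = 3514/(5*(10 - 4)/2 + 97) + 47871*(-1/23358) = 3514/((5/2)*6 + 97) - 15957/7786 = 3514/(15 + 97) - 15957/7786 = 3514/112 - 15957/7786 = 3514*(1/112) - 15957/7786 = 251/8 - 15957/7786 = 913315/31144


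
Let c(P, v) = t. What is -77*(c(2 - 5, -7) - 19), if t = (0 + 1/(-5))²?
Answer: 36498/25 ≈ 1459.9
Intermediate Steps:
t = 1/25 (t = (0 - ⅕)² = (-⅕)² = 1/25 ≈ 0.040000)
c(P, v) = 1/25
-77*(c(2 - 5, -7) - 19) = -77*(1/25 - 19) = -77*(-474/25) = 36498/25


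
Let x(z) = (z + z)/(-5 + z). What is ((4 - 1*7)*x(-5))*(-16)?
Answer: 48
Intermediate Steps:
x(z) = 2*z/(-5 + z) (x(z) = (2*z)/(-5 + z) = 2*z/(-5 + z))
((4 - 1*7)*x(-5))*(-16) = ((4 - 1*7)*(2*(-5)/(-5 - 5)))*(-16) = ((4 - 7)*(2*(-5)/(-10)))*(-16) = -6*(-5)*(-1)/10*(-16) = -3*1*(-16) = -3*(-16) = 48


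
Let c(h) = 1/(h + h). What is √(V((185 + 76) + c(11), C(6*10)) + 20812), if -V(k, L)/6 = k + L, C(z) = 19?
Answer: √2314939/11 ≈ 138.32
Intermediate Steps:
c(h) = 1/(2*h)
V(k, L) = -6*L - 6*k (V(k, L) = -6*(k + L) = -6*(L + k) = -6*L - 6*k)
√(V((185 + 76) + c(11), C(6*10)) + 20812) = √((-6*19 - 6*((185 + 76) + (½)/11)) + 20812) = √((-114 - 6*(261 + (½)*(1/11))) + 20812) = √((-114 - 6*(261 + 1/22)) + 20812) = √((-114 - 6*5743/22) + 20812) = √((-114 - 17229/11) + 20812) = √(-18483/11 + 20812) = √(210449/11) = √2314939/11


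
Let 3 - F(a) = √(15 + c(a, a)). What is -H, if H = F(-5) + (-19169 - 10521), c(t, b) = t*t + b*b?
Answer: 29687 + √65 ≈ 29695.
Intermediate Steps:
c(t, b) = b² + t² (c(t, b) = t² + b² = b² + t²)
F(a) = 3 - √(15 + 2*a²) (F(a) = 3 - √(15 + (a² + a²)) = 3 - √(15 + 2*a²))
H = -29687 - √65 (H = (3 - √(15 + 2*(-5)²)) + (-19169 - 10521) = (3 - √(15 + 2*25)) - 29690 = (3 - √(15 + 50)) - 29690 = (3 - √65) - 29690 = -29687 - √65 ≈ -29695.)
-H = -(-29687 - √65) = 29687 + √65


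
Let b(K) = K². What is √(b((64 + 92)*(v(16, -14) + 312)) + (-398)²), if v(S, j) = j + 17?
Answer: 2*√603724501 ≈ 49142.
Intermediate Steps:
v(S, j) = 17 + j
√(b((64 + 92)*(v(16, -14) + 312)) + (-398)²) = √(((64 + 92)*((17 - 14) + 312))² + (-398)²) = √((156*(3 + 312))² + 158404) = √((156*315)² + 158404) = √(49140² + 158404) = √(2414739600 + 158404) = √2414898004 = 2*√603724501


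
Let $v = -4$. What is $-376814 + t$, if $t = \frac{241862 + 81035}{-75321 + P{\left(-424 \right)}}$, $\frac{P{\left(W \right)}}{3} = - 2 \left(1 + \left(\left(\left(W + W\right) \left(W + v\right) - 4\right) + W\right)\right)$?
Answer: $- \frac{847991215219}{2250423} \approx -3.7681 \cdot 10^{5}$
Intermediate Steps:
$P{\left(W \right)} = 18 - 6 W - 12 W \left(-4 + W\right)$ ($P{\left(W \right)} = 3 \left(- 2 \left(1 + \left(\left(\left(W + W\right) \left(W - 4\right) - 4\right) + W\right)\right)\right) = 3 \left(- 2 \left(1 + \left(\left(2 W \left(-4 + W\right) - 4\right) + W\right)\right)\right) = 3 \left(- 2 \left(1 + \left(\left(-4 + 2 W \left(-4 + W\right)\right) + W\right)\right)\right) = 3 \left(- 2 \left(1 + \left(-4 + W + 2 W \left(-4 + W\right)\right)\right)\right) = 3 \left(- 2 \left(-3 + W + 2 W \left(-4 + W\right)\right)\right) = 3 \left(6 - 2 W - 4 W \left(-4 + W\right)\right) = 18 - 6 W - 12 W \left(-4 + W\right)$)
$t = - \frac{322897}{2250423}$ ($t = \frac{241862 + 81035}{-75321 + \left(18 - 12 \left(-424\right)^{2} + 42 \left(-424\right)\right)} = \frac{322897}{-75321 - 2175102} = \frac{322897}{-2250423} = 322897 \left(- \frac{1}{2250423}\right) = - \frac{322897}{2250423} \approx -0.14348$)
$-376814 + t = -376814 - \frac{322897}{2250423} = - \frac{847991215219}{2250423}$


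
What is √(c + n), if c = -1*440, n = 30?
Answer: I*√410 ≈ 20.248*I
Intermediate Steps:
c = -440
√(c + n) = √(-440 + 30) = √(-410) = I*√410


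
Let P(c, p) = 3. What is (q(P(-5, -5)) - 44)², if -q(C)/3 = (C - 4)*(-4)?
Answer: 3136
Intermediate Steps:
q(C) = -48 + 12*C (q(C) = -3*(C - 4)*(-4) = -3*(-4 + C)*(-4) = -3*(16 - 4*C) = -48 + 12*C)
(q(P(-5, -5)) - 44)² = ((-48 + 12*3) - 44)² = ((-48 + 36) - 44)² = (-12 - 44)² = (-56)² = 3136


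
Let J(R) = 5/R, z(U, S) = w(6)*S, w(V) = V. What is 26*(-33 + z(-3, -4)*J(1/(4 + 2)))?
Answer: -19578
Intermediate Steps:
z(U, S) = 6*S
26*(-33 + z(-3, -4)*J(1/(4 + 2))) = 26*(-33 + (6*(-4))*(5/(1/(4 + 2)))) = 26*(-33 - 120/(1/6)) = 26*(-33 - 120/1/6) = 26*(-33 - 120*6) = 26*(-33 - 24*30) = 26*(-33 - 720) = 26*(-753) = -19578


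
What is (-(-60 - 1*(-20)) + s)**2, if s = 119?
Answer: 25281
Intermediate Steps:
(-(-60 - 1*(-20)) + s)**2 = (-(-60 - 1*(-20)) + 119)**2 = (-(-60 + 20) + 119)**2 = (-1*(-40) + 119)**2 = (40 + 119)**2 = 159**2 = 25281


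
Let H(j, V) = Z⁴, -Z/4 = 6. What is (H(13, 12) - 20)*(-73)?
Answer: -24218188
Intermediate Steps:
Z = -24 (Z = -4*6 = -24)
H(j, V) = 331776 (H(j, V) = (-24)⁴ = 331776)
(H(13, 12) - 20)*(-73) = (331776 - 20)*(-73) = 331756*(-73) = -24218188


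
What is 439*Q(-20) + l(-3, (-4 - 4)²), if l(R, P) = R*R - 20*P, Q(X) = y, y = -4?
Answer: -3027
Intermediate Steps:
Q(X) = -4
l(R, P) = R² - 20*P
439*Q(-20) + l(-3, (-4 - 4)²) = 439*(-4) + ((-3)² - 20*(-4 - 4)²) = -1756 + (9 - 20*(-8)²) = -1756 + (9 - 20*64) = -1756 + (9 - 1280) = -1756 - 1271 = -3027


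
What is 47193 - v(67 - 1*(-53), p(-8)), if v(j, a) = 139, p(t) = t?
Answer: 47054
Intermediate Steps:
47193 - v(67 - 1*(-53), p(-8)) = 47193 - 1*139 = 47193 - 139 = 47054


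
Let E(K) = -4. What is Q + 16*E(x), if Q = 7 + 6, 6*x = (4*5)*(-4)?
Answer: -51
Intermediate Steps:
x = -40/3 (x = ((4*5)*(-4))/6 = (20*(-4))/6 = (1/6)*(-80) = -40/3 ≈ -13.333)
Q = 13
Q + 16*E(x) = 13 + 16*(-4) = 13 - 64 = -51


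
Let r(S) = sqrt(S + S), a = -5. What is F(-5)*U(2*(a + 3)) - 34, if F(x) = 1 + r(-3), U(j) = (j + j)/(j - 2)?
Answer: -98/3 + 4*I*sqrt(6)/3 ≈ -32.667 + 3.266*I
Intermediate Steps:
U(j) = 2*j/(-2 + j) (U(j) = (2*j)/(-2 + j) = 2*j/(-2 + j))
r(S) = sqrt(2)*sqrt(S) (r(S) = sqrt(2*S) = sqrt(2)*sqrt(S))
F(x) = 1 + I*sqrt(6) (F(x) = 1 + sqrt(2)*sqrt(-3) = 1 + sqrt(2)*(I*sqrt(3)) = 1 + I*sqrt(6))
F(-5)*U(2*(a + 3)) - 34 = (1 + I*sqrt(6))*(2*(2*(-5 + 3))/(-2 + 2*(-5 + 3))) - 34 = (1 + I*sqrt(6))*(2*(2*(-2))/(-2 + 2*(-2))) - 34 = (1 + I*sqrt(6))*(2*(-4)/(-2 - 4)) - 34 = (1 + I*sqrt(6))*(2*(-4)/(-6)) - 34 = (1 + I*sqrt(6))*(2*(-4)*(-1/6)) - 34 = (1 + I*sqrt(6))*(4/3) - 34 = (4/3 + 4*I*sqrt(6)/3) - 34 = -98/3 + 4*I*sqrt(6)/3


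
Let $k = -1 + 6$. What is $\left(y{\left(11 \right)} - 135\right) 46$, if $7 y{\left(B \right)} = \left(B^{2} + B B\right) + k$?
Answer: $- \frac{32108}{7} \approx -4586.9$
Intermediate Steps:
$k = 5$
$y{\left(B \right)} = \frac{5}{7} + \frac{2 B^{2}}{7}$ ($y{\left(B \right)} = \frac{\left(B^{2} + B B\right) + 5}{7} = \frac{\left(B^{2} + B^{2}\right) + 5}{7} = \frac{2 B^{2} + 5}{7} = \frac{5 + 2 B^{2}}{7} = \frac{5}{7} + \frac{2 B^{2}}{7}$)
$\left(y{\left(11 \right)} - 135\right) 46 = \left(\left(\frac{5}{7} + \frac{2 \cdot 11^{2}}{7}\right) - 135\right) 46 = \left(\left(\frac{5}{7} + \frac{2}{7} \cdot 121\right) - 135\right) 46 = \left(\left(\frac{5}{7} + \frac{242}{7}\right) - 135\right) 46 = \left(\frac{247}{7} - 135\right) 46 = \left(- \frac{698}{7}\right) 46 = - \frac{32108}{7}$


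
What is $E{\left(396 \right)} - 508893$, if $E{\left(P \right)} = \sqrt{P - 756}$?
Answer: $-508893 + 6 i \sqrt{10} \approx -5.0889 \cdot 10^{5} + 18.974 i$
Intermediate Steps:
$E{\left(P \right)} = \sqrt{-756 + P}$
$E{\left(396 \right)} - 508893 = \sqrt{-756 + 396} - 508893 = \sqrt{-360} - 508893 = 6 i \sqrt{10} - 508893 = -508893 + 6 i \sqrt{10}$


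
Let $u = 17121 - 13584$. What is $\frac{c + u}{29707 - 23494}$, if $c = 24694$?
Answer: $\frac{259}{57} \approx 4.5439$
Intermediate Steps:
$u = 3537$ ($u = 17121 - 13584 = 3537$)
$\frac{c + u}{29707 - 23494} = \frac{24694 + 3537}{29707 - 23494} = \frac{28231}{6213} = 28231 \cdot \frac{1}{6213} = \frac{259}{57}$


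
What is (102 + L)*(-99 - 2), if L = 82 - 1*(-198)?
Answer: -38582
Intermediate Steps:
L = 280 (L = 82 + 198 = 280)
(102 + L)*(-99 - 2) = (102 + 280)*(-99 - 2) = 382*(-101) = -38582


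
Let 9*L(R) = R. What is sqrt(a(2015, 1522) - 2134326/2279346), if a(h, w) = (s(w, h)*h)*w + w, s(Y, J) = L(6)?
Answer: sqrt(2657553033842411619)/1139673 ≈ 1430.4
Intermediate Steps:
L(R) = R/9
s(Y, J) = 2/3 (s(Y, J) = (1/9)*6 = 2/3)
a(h, w) = w + 2*h*w/3 (a(h, w) = (2*h/3)*w + w = 2*h*w/3 + w = w + 2*h*w/3)
sqrt(a(2015, 1522) - 2134326/2279346) = sqrt((1/3)*1522*(3 + 2*2015) - 2134326/2279346) = sqrt((1/3)*1522*(3 + 4030) - 2134326*1/2279346) = sqrt((1/3)*1522*4033 - 355721/379891) = sqrt(6138226/3 - 355721/379891) = sqrt(2331855746203/1139673) = sqrt(2657553033842411619)/1139673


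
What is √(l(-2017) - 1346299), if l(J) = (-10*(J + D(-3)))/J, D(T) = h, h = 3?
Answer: I*√5477174034791/2017 ≈ 1160.3*I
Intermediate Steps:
D(T) = 3
l(J) = (-30 - 10*J)/J (l(J) = (-10*(J + 3))/J = (-10*(3 + J))/J = (-30 - 10*J)/J)
√(l(-2017) - 1346299) = √((-10 - 30/(-2017)) - 1346299) = √((-10 - 30*(-1/2017)) - 1346299) = √((-10 + 30/2017) - 1346299) = √(-20140/2017 - 1346299) = √(-2715505223/2017) = I*√5477174034791/2017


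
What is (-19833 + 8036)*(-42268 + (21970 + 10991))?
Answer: 109794679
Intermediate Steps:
(-19833 + 8036)*(-42268 + (21970 + 10991)) = -11797*(-42268 + 32961) = -11797*(-9307) = 109794679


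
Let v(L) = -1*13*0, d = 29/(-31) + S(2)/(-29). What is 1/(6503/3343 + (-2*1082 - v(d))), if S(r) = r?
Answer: -3343/7227749 ≈ -0.00046252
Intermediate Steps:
d = -903/899 (d = 29/(-31) + 2/(-29) = 29*(-1/31) + 2*(-1/29) = -29/31 - 2/29 = -903/899 ≈ -1.0044)
v(L) = 0 (v(L) = -13*0 = 0)
1/(6503/3343 + (-2*1082 - v(d))) = 1/(6503/3343 + (-2*1082 - 1*0)) = 1/(6503*(1/3343) + (-2164 + 0)) = 1/(6503/3343 - 2164) = 1/(-7227749/3343) = -3343/7227749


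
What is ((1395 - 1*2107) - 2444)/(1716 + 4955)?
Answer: -3156/6671 ≈ -0.47309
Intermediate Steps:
((1395 - 1*2107) - 2444)/(1716 + 4955) = ((1395 - 2107) - 2444)/6671 = (-712 - 2444)*(1/6671) = -3156*1/6671 = -3156/6671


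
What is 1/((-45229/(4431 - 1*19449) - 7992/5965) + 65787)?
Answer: 89582370/5893505142319 ≈ 1.5200e-5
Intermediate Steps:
1/((-45229/(4431 - 1*19449) - 7992/5965) + 65787) = 1/((-45229/(4431 - 19449) - 7992*1/5965) + 65787) = 1/((-45229/(-15018) - 7992/5965) + 65787) = 1/((-45229*(-1/15018) - 7992/5965) + 65787) = 1/((45229/15018 - 7992/5965) + 65787) = 1/(149767129/89582370 + 65787) = 1/(5893505142319/89582370) = 89582370/5893505142319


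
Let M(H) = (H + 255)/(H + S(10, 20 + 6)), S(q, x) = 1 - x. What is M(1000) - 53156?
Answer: -10365169/195 ≈ -53155.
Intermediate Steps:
M(H) = (255 + H)/(-25 + H) (M(H) = (H + 255)/(H + (1 - (20 + 6))) = (255 + H)/(H + (1 - 1*26)) = (255 + H)/(H + (1 - 26)) = (255 + H)/(H - 25) = (255 + H)/(-25 + H))
M(1000) - 53156 = (255 + 1000)/(-25 + 1000) - 53156 = 1255/975 - 53156 = (1/975)*1255 - 53156 = 251/195 - 53156 = -10365169/195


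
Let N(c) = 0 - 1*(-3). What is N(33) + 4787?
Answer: 4790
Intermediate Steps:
N(c) = 3 (N(c) = 0 + 3 = 3)
N(33) + 4787 = 3 + 4787 = 4790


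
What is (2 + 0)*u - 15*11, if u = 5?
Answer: -155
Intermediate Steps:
(2 + 0)*u - 15*11 = (2 + 0)*5 - 15*11 = 2*5 - 165 = 10 - 165 = -155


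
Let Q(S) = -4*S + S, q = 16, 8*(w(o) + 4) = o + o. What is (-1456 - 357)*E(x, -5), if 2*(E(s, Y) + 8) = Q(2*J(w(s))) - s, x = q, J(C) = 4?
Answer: 50764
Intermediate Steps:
w(o) = -4 + o/4 (w(o) = -4 + (o + o)/8 = -4 + (2*o)/8 = -4 + o/4)
Q(S) = -3*S
x = 16
E(s, Y) = -20 - s/2 (E(s, Y) = -8 + (-6*4 - s)/2 = -8 + (-3*8 - s)/2 = -8 + (-24 - s)/2 = -8 + (-12 - s/2) = -20 - s/2)
(-1456 - 357)*E(x, -5) = (-1456 - 357)*(-20 - ½*16) = -1813*(-20 - 8) = -1813*(-28) = 50764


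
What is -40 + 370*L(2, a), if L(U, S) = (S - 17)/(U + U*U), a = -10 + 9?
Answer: -1150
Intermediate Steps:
a = -1
L(U, S) = (-17 + S)/(U + U**2)
-40 + 370*L(2, a) = -40 + 370*((-17 - 1)/(2*(1 + 2))) = -40 + 370*((1/2)*(-18)/3) = -40 + 370*((1/2)*(1/3)*(-18)) = -40 + 370*(-3) = -40 - 1110 = -1150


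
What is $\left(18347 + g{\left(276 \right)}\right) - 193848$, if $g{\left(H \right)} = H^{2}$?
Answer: $-99325$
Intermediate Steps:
$\left(18347 + g{\left(276 \right)}\right) - 193848 = \left(18347 + 276^{2}\right) - 193848 = \left(18347 + 76176\right) - 193848 = 94523 - 193848 = -99325$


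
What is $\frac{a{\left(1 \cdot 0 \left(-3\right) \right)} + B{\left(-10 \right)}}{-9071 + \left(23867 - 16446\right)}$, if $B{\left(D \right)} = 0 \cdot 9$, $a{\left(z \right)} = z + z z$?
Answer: $0$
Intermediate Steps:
$a{\left(z \right)} = z + z^{2}$
$B{\left(D \right)} = 0$
$\frac{a{\left(1 \cdot 0 \left(-3\right) \right)} + B{\left(-10 \right)}}{-9071 + \left(23867 - 16446\right)} = \frac{1 \cdot 0 \left(-3\right) \left(1 + 1 \cdot 0 \left(-3\right)\right) + 0}{-9071 + \left(23867 - 16446\right)} = \frac{0 \left(-3\right) \left(1 + 0 \left(-3\right)\right) + 0}{-9071 + \left(23867 - 16446\right)} = \frac{0 \left(1 + 0\right) + 0}{-9071 + 7421} = \frac{0 \cdot 1 + 0}{-1650} = \left(0 + 0\right) \left(- \frac{1}{1650}\right) = 0 \left(- \frac{1}{1650}\right) = 0$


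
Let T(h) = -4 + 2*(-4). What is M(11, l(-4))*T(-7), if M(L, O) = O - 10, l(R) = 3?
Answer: 84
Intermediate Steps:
T(h) = -12 (T(h) = -4 - 8 = -12)
M(L, O) = -10 + O
M(11, l(-4))*T(-7) = (-10 + 3)*(-12) = -7*(-12) = 84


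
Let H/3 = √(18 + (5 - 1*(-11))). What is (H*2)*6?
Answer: 36*√34 ≈ 209.91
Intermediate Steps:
H = 3*√34 (H = 3*√(18 + (5 - 1*(-11))) = 3*√(18 + (5 + 11)) = 3*√(18 + 16) = 3*√34 ≈ 17.493)
(H*2)*6 = ((3*√34)*2)*6 = (6*√34)*6 = 36*√34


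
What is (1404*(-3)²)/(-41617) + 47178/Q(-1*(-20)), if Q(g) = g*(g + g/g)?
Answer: 326349951/2913190 ≈ 112.02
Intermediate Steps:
Q(g) = g*(1 + g) (Q(g) = g*(g + 1) = g*(1 + g))
(1404*(-3)²)/(-41617) + 47178/Q(-1*(-20)) = (1404*(-3)²)/(-41617) + 47178/(((-1*(-20))*(1 - 1*(-20)))) = (1404*9)*(-1/41617) + 47178/((20*(1 + 20))) = 12636*(-1/41617) + 47178/((20*21)) = -12636/41617 + 47178/420 = -12636/41617 + 47178*(1/420) = -12636/41617 + 7863/70 = 326349951/2913190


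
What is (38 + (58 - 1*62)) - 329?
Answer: -295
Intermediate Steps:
(38 + (58 - 1*62)) - 329 = (38 + (58 - 62)) - 329 = (38 - 4) - 329 = 34 - 329 = -295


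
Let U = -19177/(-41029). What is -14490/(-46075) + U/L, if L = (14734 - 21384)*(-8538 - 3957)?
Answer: 103997672895469/330689626842750 ≈ 0.31449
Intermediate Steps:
U = 19177/41029 (U = -19177*(-1/41029) = 19177/41029 ≈ 0.46740)
L = 83091750 (L = -6650*(-12495) = 83091750)
-14490/(-46075) + U/L = -14490/(-46075) + (19177/41029)/83091750 = -14490*(-1/46075) + (19177/41029)*(1/83091750) = 2898/9215 + 19177/3409171410750 = 103997672895469/330689626842750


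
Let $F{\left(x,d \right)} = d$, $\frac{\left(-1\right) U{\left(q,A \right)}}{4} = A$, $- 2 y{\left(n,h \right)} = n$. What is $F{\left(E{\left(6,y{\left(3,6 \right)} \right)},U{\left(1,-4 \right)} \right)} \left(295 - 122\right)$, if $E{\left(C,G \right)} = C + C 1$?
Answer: $2768$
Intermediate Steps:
$y{\left(n,h \right)} = - \frac{n}{2}$
$E{\left(C,G \right)} = 2 C$ ($E{\left(C,G \right)} = C + C = 2 C$)
$U{\left(q,A \right)} = - 4 A$
$F{\left(E{\left(6,y{\left(3,6 \right)} \right)},U{\left(1,-4 \right)} \right)} \left(295 - 122\right) = \left(-4\right) \left(-4\right) \left(295 - 122\right) = 16 \cdot 173 = 2768$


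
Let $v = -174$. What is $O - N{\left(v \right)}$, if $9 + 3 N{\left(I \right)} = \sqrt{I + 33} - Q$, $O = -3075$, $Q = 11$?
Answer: $- \frac{9205}{3} - \frac{i \sqrt{141}}{3} \approx -3068.3 - 3.9581 i$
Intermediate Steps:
$N{\left(I \right)} = - \frac{20}{3} + \frac{\sqrt{33 + I}}{3}$ ($N{\left(I \right)} = -3 + \frac{\sqrt{I + 33} - 11}{3} = -3 + \frac{\sqrt{33 + I} - 11}{3} = -3 + \frac{-11 + \sqrt{33 + I}}{3} = -3 + \left(- \frac{11}{3} + \frac{\sqrt{33 + I}}{3}\right) = - \frac{20}{3} + \frac{\sqrt{33 + I}}{3}$)
$O - N{\left(v \right)} = -3075 - \left(- \frac{20}{3} + \frac{\sqrt{33 - 174}}{3}\right) = -3075 - \left(- \frac{20}{3} + \frac{\sqrt{-141}}{3}\right) = -3075 - \left(- \frac{20}{3} + \frac{i \sqrt{141}}{3}\right) = -3075 + \left(\frac{20}{3} - \frac{i \sqrt{141}}{3}\right) = - \frac{9205}{3} - \frac{i \sqrt{141}}{3}$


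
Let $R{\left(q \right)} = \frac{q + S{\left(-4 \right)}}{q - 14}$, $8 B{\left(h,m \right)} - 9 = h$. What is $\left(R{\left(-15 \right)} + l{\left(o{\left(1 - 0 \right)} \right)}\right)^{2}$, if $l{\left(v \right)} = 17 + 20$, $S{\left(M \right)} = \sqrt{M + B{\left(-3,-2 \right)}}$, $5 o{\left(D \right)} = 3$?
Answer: $\frac{\left(2176 - i \sqrt{13}\right)^{2}}{3364} \approx 1407.5 - 4.6645 i$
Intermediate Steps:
$o{\left(D \right)} = \frac{3}{5}$ ($o{\left(D \right)} = \frac{1}{5} \cdot 3 = \frac{3}{5}$)
$B{\left(h,m \right)} = \frac{9}{8} + \frac{h}{8}$
$S{\left(M \right)} = \sqrt{\frac{3}{4} + M}$ ($S{\left(M \right)} = \sqrt{M + \left(\frac{9}{8} + \frac{1}{8} \left(-3\right)\right)} = \sqrt{M + \left(\frac{9}{8} - \frac{3}{8}\right)} = \sqrt{M + \frac{3}{4}} = \sqrt{\frac{3}{4} + M}$)
$l{\left(v \right)} = 37$
$R{\left(q \right)} = \frac{q + \frac{i \sqrt{13}}{2}}{-14 + q}$ ($R{\left(q \right)} = \frac{q + \frac{\sqrt{3 + 4 \left(-4\right)}}{2}}{q - 14} = \frac{q + \frac{\sqrt{3 - 16}}{2}}{-14 + q} = \frac{q + \frac{\sqrt{-13}}{2}}{-14 + q} = \frac{q + \frac{i \sqrt{13}}{2}}{-14 + q}$)
$\left(R{\left(-15 \right)} + l{\left(o{\left(1 - 0 \right)} \right)}\right)^{2} = \left(\frac{-15 + \frac{i \sqrt{13}}{2}}{-14 - 15} + 37\right)^{2} = \left(\frac{-15 + \frac{i \sqrt{13}}{2}}{-29} + 37\right)^{2} = \left(- \frac{-15 + \frac{i \sqrt{13}}{2}}{29} + 37\right)^{2} = \left(\left(\frac{15}{29} - \frac{i \sqrt{13}}{58}\right) + 37\right)^{2} = \left(\frac{1088}{29} - \frac{i \sqrt{13}}{58}\right)^{2}$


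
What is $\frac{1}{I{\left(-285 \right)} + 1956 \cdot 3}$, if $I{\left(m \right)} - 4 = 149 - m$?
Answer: $\frac{1}{6306} \approx 0.00015858$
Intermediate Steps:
$I{\left(m \right)} = 153 - m$ ($I{\left(m \right)} = 4 - \left(-149 + m\right) = 153 - m$)
$\frac{1}{I{\left(-285 \right)} + 1956 \cdot 3} = \frac{1}{\left(153 - -285\right) + 1956 \cdot 3} = \frac{1}{\left(153 + 285\right) + 5868} = \frac{1}{438 + 5868} = \frac{1}{6306}$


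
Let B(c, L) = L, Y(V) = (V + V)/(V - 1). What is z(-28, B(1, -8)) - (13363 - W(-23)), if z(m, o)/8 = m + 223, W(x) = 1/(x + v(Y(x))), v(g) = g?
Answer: -2986171/253 ≈ -11803.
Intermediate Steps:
Y(V) = 2*V/(-1 + V) (Y(V) = (2*V)/(-1 + V) = 2*V/(-1 + V))
W(x) = 1/(x + 2*x/(-1 + x))
z(m, o) = 1784 + 8*m (z(m, o) = 8*(m + 223) = 8*(223 + m) = 1784 + 8*m)
z(-28, B(1, -8)) - (13363 - W(-23)) = (1784 + 8*(-28)) - (13363 - (-1 - 23)/((-23)*(1 - 23))) = (1784 - 224) - (13363 - (-1)*(-24)/(23*(-22))) = 1560 - (13363 - (-1)*(-1)*(-24)/(23*22)) = 1560 - (13363 - 1*(-12/253)) = 1560 - (13363 + 12/253) = 1560 - 1*3380851/253 = 1560 - 3380851/253 = -2986171/253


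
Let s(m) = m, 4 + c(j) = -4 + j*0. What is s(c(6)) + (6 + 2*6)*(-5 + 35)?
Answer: 532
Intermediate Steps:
c(j) = -8 (c(j) = -4 + (-4 + j*0) = -4 + (-4 + 0) = -4 - 4 = -8)
s(c(6)) + (6 + 2*6)*(-5 + 35) = -8 + (6 + 2*6)*(-5 + 35) = -8 + (6 + 12)*30 = -8 + 18*30 = -8 + 540 = 532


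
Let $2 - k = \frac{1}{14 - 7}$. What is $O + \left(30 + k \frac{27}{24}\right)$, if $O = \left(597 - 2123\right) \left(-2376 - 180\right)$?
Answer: $\frac{218427333}{56} \approx 3.9005 \cdot 10^{6}$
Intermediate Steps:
$k = \frac{13}{7}$ ($k = 2 - \frac{1}{14 - 7} = 2 - \frac{1}{7} = \frac{13}{7} \approx 1.8571$)
$O = 3900456$ ($O = \left(-1526\right) \left(-2556\right) = 3900456$)
$O + \left(30 + k \frac{27}{24}\right) = 3900456 + \left(30 + \frac{13 \cdot \frac{27}{24}}{7}\right) = 3900456 + \left(30 + \frac{13 \cdot 27 \cdot \frac{1}{24}}{7}\right) = 3900456 + \left(30 + \frac{13}{7} \cdot \frac{9}{8}\right) = 3900456 + \left(30 + \frac{117}{56}\right) = 3900456 + \frac{1797}{56} = \frac{218427333}{56}$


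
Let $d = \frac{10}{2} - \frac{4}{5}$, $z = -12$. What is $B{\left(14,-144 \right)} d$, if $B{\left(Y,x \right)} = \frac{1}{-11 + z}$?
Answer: $- \frac{21}{115} \approx -0.18261$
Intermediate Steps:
$B{\left(Y,x \right)} = - \frac{1}{23}$ ($B{\left(Y,x \right)} = \frac{1}{-11 - 12} = \frac{1}{-23} = - \frac{1}{23}$)
$d = \frac{21}{5}$ ($d = 10 \cdot \frac{1}{2} - \frac{4}{5} = 5 - \frac{4}{5} = \frac{21}{5} \approx 4.2$)
$B{\left(14,-144 \right)} d = \left(- \frac{1}{23}\right) \frac{21}{5} = - \frac{21}{115}$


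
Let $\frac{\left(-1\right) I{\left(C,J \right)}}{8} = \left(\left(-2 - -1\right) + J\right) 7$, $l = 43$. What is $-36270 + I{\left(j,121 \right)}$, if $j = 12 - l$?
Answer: $-42990$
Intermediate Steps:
$j = -31$ ($j = 12 - 43 = -31$)
$I{\left(C,J \right)} = 56 - 56 J$ ($I{\left(C,J \right)} = - 8 \left(\left(-2 - -1\right) + J\right) 7 = - 8 \left(\left(-2 + 1\right) + J\right) 7 = - 8 \left(-1 + J\right) 7 = - 8 \left(-7 + 7 J\right) = 56 - 56 J$)
$-36270 + I{\left(j,121 \right)} = -36270 + \left(56 - 6776\right) = -36270 - 6720 = -42990$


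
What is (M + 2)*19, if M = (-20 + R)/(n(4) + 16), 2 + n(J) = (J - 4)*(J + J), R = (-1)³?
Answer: 19/2 ≈ 9.5000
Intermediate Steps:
R = -1
n(J) = -2 + 2*J*(-4 + J) (n(J) = -2 + (J - 4)*(J + J) = -2 + (-4 + J)*(2*J) = -2 + 2*J*(-4 + J))
M = -3/2 (M = (-20 - 1)/((-2 - 8*4 + 2*4²) + 16) = -21/((-2 - 32 + 2*16) + 16) = -21/((-2 - 32 + 32) + 16) = -21/(-2 + 16) = -21/14 = -21*1/14 = -3/2 ≈ -1.5000)
(M + 2)*19 = (-3/2 + 2)*19 = (½)*19 = 19/2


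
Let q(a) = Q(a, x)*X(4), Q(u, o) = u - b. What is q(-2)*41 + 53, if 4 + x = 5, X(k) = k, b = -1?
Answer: -111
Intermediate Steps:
x = 1 (x = -4 + 5 = 1)
Q(u, o) = 1 + u (Q(u, o) = u - 1*(-1) = u + 1 = 1 + u)
q(a) = 4 + 4*a (q(a) = (1 + a)*4 = 4 + 4*a)
q(-2)*41 + 53 = (4 + 4*(-2))*41 + 53 = (4 - 8)*41 + 53 = -4*41 + 53 = -164 + 53 = -111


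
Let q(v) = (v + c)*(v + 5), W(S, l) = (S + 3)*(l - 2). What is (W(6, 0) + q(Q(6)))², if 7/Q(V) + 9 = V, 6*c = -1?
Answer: 5476/9 ≈ 608.44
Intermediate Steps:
c = -⅙ (c = (⅙)*(-1) = -⅙ ≈ -0.16667)
W(S, l) = (-2 + l)*(3 + S) (W(S, l) = (3 + S)*(-2 + l) = (-2 + l)*(3 + S))
Q(V) = 7/(-9 + V)
q(v) = (5 + v)*(-⅙ + v) (q(v) = (v - ⅙)*(v + 5) = (-⅙ + v)*(5 + v) = (5 + v)*(-⅙ + v))
(W(6, 0) + q(Q(6)))² = ((-6 - 2*6 + 3*0 + 6*0) + (-⅚ + (7/(-9 + 6))² + 29*(7/(-9 + 6))/6))² = ((-6 - 12 + 0 + 0) + (-⅚ + (7/(-3))² + 29*(7/(-3))/6))² = (-18 + (-⅚ + (7*(-⅓))² + 29*(7*(-⅓))/6))² = (-18 + (-⅚ + (-7/3)² + (29/6)*(-7/3)))² = (-18 + (-⅚ + 49/9 - 203/18))² = (-18 - 20/3)² = (-74/3)² = 5476/9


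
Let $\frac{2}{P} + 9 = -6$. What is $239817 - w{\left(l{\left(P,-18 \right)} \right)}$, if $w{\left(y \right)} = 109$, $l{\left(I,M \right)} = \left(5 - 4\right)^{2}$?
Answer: $239708$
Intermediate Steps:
$P = - \frac{2}{15}$ ($P = \frac{2}{-9 - 6} = \frac{2}{-15} = 2 \left(- \frac{1}{15}\right) = - \frac{2}{15} \approx -0.13333$)
$l{\left(I,M \right)} = 1$ ($l{\left(I,M \right)} = 1^{2} = 1$)
$239817 - w{\left(l{\left(P,-18 \right)} \right)} = 239817 - 109 = 239708$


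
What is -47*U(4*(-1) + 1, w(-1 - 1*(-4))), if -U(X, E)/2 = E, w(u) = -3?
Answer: -282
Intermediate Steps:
U(X, E) = -2*E
-47*U(4*(-1) + 1, w(-1 - 1*(-4))) = -(-94)*(-3) = -47*6 = -282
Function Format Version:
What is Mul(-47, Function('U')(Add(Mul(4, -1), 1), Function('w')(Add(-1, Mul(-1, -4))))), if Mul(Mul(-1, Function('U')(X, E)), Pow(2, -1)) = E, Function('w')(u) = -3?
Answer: -282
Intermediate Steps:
Function('U')(X, E) = Mul(-2, E)
Mul(-47, Function('U')(Add(Mul(4, -1), 1), Function('w')(Add(-1, Mul(-1, -4))))) = Mul(-47, Mul(-2, -3)) = Mul(-47, 6) = -282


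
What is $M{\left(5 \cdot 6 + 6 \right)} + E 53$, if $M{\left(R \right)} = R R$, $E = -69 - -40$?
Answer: $-241$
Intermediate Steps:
$E = -29$ ($E = -69 + 40 = -29$)
$M{\left(R \right)} = R^{2}$
$M{\left(5 \cdot 6 + 6 \right)} + E 53 = \left(5 \cdot 6 + 6\right)^{2} - 1537 = \left(30 + 6\right)^{2} - 1537 = 36^{2} - 1537 = 1296 - 1537 = -241$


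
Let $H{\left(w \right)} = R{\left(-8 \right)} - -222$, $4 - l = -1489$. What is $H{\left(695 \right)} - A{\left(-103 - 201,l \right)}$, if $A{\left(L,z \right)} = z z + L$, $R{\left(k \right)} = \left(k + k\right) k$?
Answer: $-2228395$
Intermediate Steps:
$l = 1493$ ($l = 4 - -1489 = 4 + 1489 = 1493$)
$R{\left(k \right)} = 2 k^{2}$ ($R{\left(k \right)} = 2 k k = 2 k^{2}$)
$H{\left(w \right)} = 350$ ($H{\left(w \right)} = 2 \left(-8\right)^{2} - -222 = 2 \cdot 64 + 222 = 128 + 222 = 350$)
$A{\left(L,z \right)} = L + z^{2}$ ($A{\left(L,z \right)} = z^{2} + L = L + z^{2}$)
$H{\left(695 \right)} - A{\left(-103 - 201,l \right)} = 350 - \left(\left(-103 - 201\right) + 1493^{2}\right) = 350 - \left(\left(-103 - 201\right) + 2229049\right) = 350 - \left(-304 + 2229049\right) = 350 - 2228745 = -2228395$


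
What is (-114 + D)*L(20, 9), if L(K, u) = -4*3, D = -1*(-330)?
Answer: -2592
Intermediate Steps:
D = 330
L(K, u) = -12
(-114 + D)*L(20, 9) = (-114 + 330)*(-12) = 216*(-12) = -2592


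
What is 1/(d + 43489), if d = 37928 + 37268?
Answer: 1/118685 ≈ 8.4257e-6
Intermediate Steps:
d = 75196
1/(d + 43489) = 1/(75196 + 43489) = 1/118685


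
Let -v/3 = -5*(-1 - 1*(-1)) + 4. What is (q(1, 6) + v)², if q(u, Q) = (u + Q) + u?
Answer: 16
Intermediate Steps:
q(u, Q) = Q + 2*u (q(u, Q) = (Q + u) + u = Q + 2*u)
v = -12 (v = -3*(-5*(-1 - 1*(-1)) + 4) = -3*(-5*(-1 + 1) + 4) = -3*(-5*0 + 4) = -3*(0 + 4) = -3*4 = -12)
(q(1, 6) + v)² = ((6 + 2*1) - 12)² = ((6 + 2) - 12)² = (8 - 12)² = (-4)² = 16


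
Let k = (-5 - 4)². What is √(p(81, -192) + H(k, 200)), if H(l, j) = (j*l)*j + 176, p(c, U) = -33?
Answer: √3240143 ≈ 1800.0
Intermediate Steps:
k = 81 (k = (-9)² = 81)
H(l, j) = 176 + l*j² (H(l, j) = l*j² + 176 = 176 + l*j²)
√(p(81, -192) + H(k, 200)) = √(-33 + (176 + 81*200²)) = √(-33 + (176 + 81*40000)) = √(-33 + (176 + 3240000)) = √(-33 + 3240176) = √3240143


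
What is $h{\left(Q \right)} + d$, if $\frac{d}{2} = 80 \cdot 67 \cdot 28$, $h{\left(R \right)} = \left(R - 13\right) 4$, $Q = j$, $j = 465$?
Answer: $301968$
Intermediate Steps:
$Q = 465$
$h{\left(R \right)} = -52 + 4 R$ ($h{\left(R \right)} = \left(-13 + R\right) 4 = -52 + 4 R$)
$d = 300160$ ($d = 2 \cdot 80 \cdot 67 \cdot 28 = 2 \cdot 5360 \cdot 28 = 2 \cdot 150080 = 300160$)
$h{\left(Q \right)} + d = \left(-52 + 4 \cdot 465\right) + 300160 = \left(-52 + 1860\right) + 300160 = 1808 + 300160 = 301968$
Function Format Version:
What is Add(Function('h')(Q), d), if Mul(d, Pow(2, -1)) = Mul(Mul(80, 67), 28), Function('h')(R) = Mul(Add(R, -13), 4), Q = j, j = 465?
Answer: 301968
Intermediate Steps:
Q = 465
Function('h')(R) = Add(-52, Mul(4, R)) (Function('h')(R) = Mul(Add(-13, R), 4) = Add(-52, Mul(4, R)))
d = 300160 (d = Mul(2, Mul(Mul(80, 67), 28)) = Mul(2, Mul(5360, 28)) = Mul(2, 150080) = 300160)
Add(Function('h')(Q), d) = Add(Add(-52, Mul(4, 465)), 300160) = Add(Add(-52, 1860), 300160) = Add(1808, 300160) = 301968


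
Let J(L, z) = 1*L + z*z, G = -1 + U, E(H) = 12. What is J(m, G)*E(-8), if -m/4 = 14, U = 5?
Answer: -480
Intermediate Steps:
m = -56 (m = -4*14 = -56)
G = 4 (G = -1 + 5 = 4)
J(L, z) = L + z²
J(m, G)*E(-8) = (-56 + 4²)*12 = (-56 + 16)*12 = -40*12 = -480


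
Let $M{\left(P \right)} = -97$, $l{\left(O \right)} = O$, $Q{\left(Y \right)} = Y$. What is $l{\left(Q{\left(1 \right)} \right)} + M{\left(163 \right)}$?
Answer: $-96$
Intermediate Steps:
$l{\left(Q{\left(1 \right)} \right)} + M{\left(163 \right)} = 1 - 97 = -96$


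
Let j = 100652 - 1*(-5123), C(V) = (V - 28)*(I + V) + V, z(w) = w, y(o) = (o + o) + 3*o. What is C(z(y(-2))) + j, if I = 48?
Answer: 104321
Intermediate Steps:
y(o) = 5*o (y(o) = 2*o + 3*o = 5*o)
C(V) = V + (-28 + V)*(48 + V) (C(V) = (V - 28)*(48 + V) + V = (-28 + V)*(48 + V) + V = V + (-28 + V)*(48 + V))
j = 105775 (j = 100652 + 5123 = 105775)
C(z(y(-2))) + j = (-1344 + (5*(-2))**2 + 21*(5*(-2))) + 105775 = (-1344 + (-10)**2 + 21*(-10)) + 105775 = (-1344 + 100 - 210) + 105775 = -1454 + 105775 = 104321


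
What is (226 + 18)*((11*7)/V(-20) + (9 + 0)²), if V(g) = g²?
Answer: 1981097/100 ≈ 19811.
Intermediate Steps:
(226 + 18)*((11*7)/V(-20) + (9 + 0)²) = (226 + 18)*((11*7)/((-20)²) + (9 + 0)²) = 244*(77/400 + 9²) = 244*(77*(1/400) + 81) = 244*(77/400 + 81) = 244*(32477/400) = 1981097/100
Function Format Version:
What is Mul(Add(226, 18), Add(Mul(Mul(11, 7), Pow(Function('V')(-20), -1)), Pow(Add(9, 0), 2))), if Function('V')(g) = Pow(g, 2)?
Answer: Rational(1981097, 100) ≈ 19811.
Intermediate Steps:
Mul(Add(226, 18), Add(Mul(Mul(11, 7), Pow(Function('V')(-20), -1)), Pow(Add(9, 0), 2))) = Mul(Add(226, 18), Add(Mul(Mul(11, 7), Pow(Pow(-20, 2), -1)), Pow(Add(9, 0), 2))) = Mul(244, Add(Mul(77, Pow(400, -1)), Pow(9, 2))) = Mul(244, Add(Mul(77, Rational(1, 400)), 81)) = Mul(244, Add(Rational(77, 400), 81)) = Mul(244, Rational(32477, 400)) = Rational(1981097, 100)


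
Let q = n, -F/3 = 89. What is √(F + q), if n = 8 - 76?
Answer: I*√335 ≈ 18.303*I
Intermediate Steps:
F = -267 (F = -3*89 = -267)
n = -68
q = -68
√(F + q) = √(-267 - 68) = √(-335) = I*√335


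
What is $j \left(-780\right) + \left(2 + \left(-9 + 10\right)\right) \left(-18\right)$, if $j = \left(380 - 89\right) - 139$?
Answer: $-118614$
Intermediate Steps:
$j = 152$ ($j = 291 - 139 = 152$)
$j \left(-780\right) + \left(2 + \left(-9 + 10\right)\right) \left(-18\right) = 152 \left(-780\right) + \left(2 + \left(-9 + 10\right)\right) \left(-18\right) = -118560 + \left(2 + 1\right) \left(-18\right) = -118560 + 3 \left(-18\right) = -118560 - 54 = -118614$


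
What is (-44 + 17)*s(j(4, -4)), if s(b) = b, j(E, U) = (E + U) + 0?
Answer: 0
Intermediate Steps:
j(E, U) = E + U
(-44 + 17)*s(j(4, -4)) = (-44 + 17)*(4 - 4) = -27*0 = 0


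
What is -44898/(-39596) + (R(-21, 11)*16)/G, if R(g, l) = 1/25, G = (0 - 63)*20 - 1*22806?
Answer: 6753062041/5955733350 ≈ 1.1339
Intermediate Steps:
G = -24066 (G = -63*20 - 22806 = -1260 - 22806 = -24066)
R(g, l) = 1/25
-44898/(-39596) + (R(-21, 11)*16)/G = -44898/(-39596) + ((1/25)*16)/(-24066) = -44898*(-1/39596) + (16/25)*(-1/24066) = 22449/19798 - 8/300825 = 6753062041/5955733350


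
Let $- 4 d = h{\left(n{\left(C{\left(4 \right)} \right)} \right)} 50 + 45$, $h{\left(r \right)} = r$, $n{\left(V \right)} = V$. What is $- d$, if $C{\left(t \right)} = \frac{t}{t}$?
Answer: $\frac{95}{4} \approx 23.75$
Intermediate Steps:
$C{\left(t \right)} = 1$
$d = - \frac{95}{4}$ ($d = - \frac{1 \cdot 50 + 45}{4} = - \frac{50 + 45}{4} = \left(- \frac{1}{4}\right) 95 = - \frac{95}{4} \approx -23.75$)
$- d = \left(-1\right) \left(- \frac{95}{4}\right) = \frac{95}{4}$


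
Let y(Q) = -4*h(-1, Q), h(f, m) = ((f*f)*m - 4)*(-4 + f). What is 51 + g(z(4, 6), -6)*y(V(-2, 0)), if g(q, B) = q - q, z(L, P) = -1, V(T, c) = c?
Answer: 51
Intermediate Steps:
h(f, m) = (-4 + f)*(-4 + m*f²) (h(f, m) = (f²*m - 4)*(-4 + f) = (m*f² - 4)*(-4 + f) = (-4 + m*f²)*(-4 + f) = (-4 + f)*(-4 + m*f²))
g(q, B) = 0
y(Q) = -80 + 20*Q (y(Q) = -4*(16 - 4*(-1) + Q*(-1)³ - 4*Q*(-1)²) = -4*(16 + 4 + Q*(-1) - 4*Q*1) = -4*(16 + 4 - Q - 4*Q) = -4*(20 - 5*Q) = -80 + 20*Q)
51 + g(z(4, 6), -6)*y(V(-2, 0)) = 51 + 0*(-80 + 20*0) = 51 + 0*(-80 + 0) = 51 + 0*(-80) = 51 + 0 = 51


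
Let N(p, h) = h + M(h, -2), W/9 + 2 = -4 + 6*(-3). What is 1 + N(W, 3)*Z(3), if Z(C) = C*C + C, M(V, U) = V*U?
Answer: -35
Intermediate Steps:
W = -216 (W = -18 + 9*(-4 + 6*(-3)) = -18 + 9*(-4 - 18) = -18 + 9*(-22) = -18 - 198 = -216)
M(V, U) = U*V
Z(C) = C + C**2 (Z(C) = C**2 + C = C + C**2)
N(p, h) = -h (N(p, h) = h - 2*h = -h)
1 + N(W, 3)*Z(3) = 1 + (-1*3)*(3*(1 + 3)) = 1 - 9*4 = 1 - 3*12 = 1 - 36 = -35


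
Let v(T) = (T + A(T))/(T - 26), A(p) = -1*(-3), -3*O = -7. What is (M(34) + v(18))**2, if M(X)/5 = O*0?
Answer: 441/64 ≈ 6.8906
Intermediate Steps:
O = 7/3 (O = -1/3*(-7) = 7/3 ≈ 2.3333)
A(p) = 3
v(T) = (3 + T)/(-26 + T) (v(T) = (T + 3)/(T - 26) = (3 + T)/(-26 + T))
M(X) = 0 (M(X) = 5*((7/3)*0) = 5*0 = 0)
(M(34) + v(18))**2 = (0 + (3 + 18)/(-26 + 18))**2 = (0 + 21/(-8))**2 = (0 - 1/8*21)**2 = (0 - 21/8)**2 = (-21/8)**2 = 441/64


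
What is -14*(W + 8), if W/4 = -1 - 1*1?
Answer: 0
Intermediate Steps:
W = -8 (W = 4*(-1 - 1*1) = 4*(-1 - 1) = 4*(-2) = -8)
-14*(W + 8) = -14*(-8 + 8) = -14*0 = 0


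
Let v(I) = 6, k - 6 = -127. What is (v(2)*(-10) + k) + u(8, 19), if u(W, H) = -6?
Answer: -187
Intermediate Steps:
k = -121 (k = 6 - 127 = -121)
(v(2)*(-10) + k) + u(8, 19) = (6*(-10) - 121) - 6 = (-60 - 121) - 6 = -181 - 6 = -187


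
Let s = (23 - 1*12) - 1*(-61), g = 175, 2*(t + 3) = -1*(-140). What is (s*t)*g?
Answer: 844200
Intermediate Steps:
t = 67 (t = -3 + (-1*(-140))/2 = -3 + (½)*140 = -3 + 70 = 67)
s = 72 (s = (23 - 12) + 61 = 11 + 61 = 72)
(s*t)*g = (72*67)*175 = 4824*175 = 844200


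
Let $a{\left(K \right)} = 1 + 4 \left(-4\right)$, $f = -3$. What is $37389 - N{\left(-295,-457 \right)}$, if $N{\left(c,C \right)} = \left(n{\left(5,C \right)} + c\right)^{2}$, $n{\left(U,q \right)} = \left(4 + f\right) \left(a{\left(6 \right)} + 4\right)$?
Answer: $-56247$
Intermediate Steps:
$a{\left(K \right)} = -15$ ($a{\left(K \right)} = 1 - 16 = -15$)
$n{\left(U,q \right)} = -11$ ($n{\left(U,q \right)} = \left(4 - 3\right) \left(-15 + 4\right) = 1 \left(-11\right) = -11$)
$N{\left(c,C \right)} = \left(-11 + c\right)^{2}$
$37389 - N{\left(-295,-457 \right)} = 37389 - \left(-11 - 295\right)^{2} = 37389 - \left(-306\right)^{2} = 37389 - 93636 = -56247$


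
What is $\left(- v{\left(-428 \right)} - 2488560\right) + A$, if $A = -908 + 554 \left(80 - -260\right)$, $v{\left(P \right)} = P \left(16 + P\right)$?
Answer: $-2477444$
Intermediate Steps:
$A = 187452$ ($A = -908 + 554 \left(80 + 260\right) = -908 + 554 \cdot 340 = -908 + 188360 = 187452$)
$\left(- v{\left(-428 \right)} - 2488560\right) + A = \left(- \left(-428\right) \left(16 - 428\right) - 2488560\right) + 187452 = \left(- \left(-428\right) \left(-412\right) - 2488560\right) + 187452 = \left(\left(-1\right) 176336 - 2488560\right) + 187452 = \left(-176336 - 2488560\right) + 187452 = -2664896 + 187452 = -2477444$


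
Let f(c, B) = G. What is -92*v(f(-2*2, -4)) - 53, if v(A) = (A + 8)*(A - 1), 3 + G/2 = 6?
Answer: -6493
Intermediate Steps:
G = 6 (G = -6 + 2*6 = -6 + 12 = 6)
f(c, B) = 6
v(A) = (-1 + A)*(8 + A) (v(A) = (8 + A)*(-1 + A) = (-1 + A)*(8 + A))
-92*v(f(-2*2, -4)) - 53 = -92*(-8 + 6**2 + 7*6) - 53 = -92*(-8 + 36 + 42) - 53 = -92*70 - 53 = -6440 - 53 = -6493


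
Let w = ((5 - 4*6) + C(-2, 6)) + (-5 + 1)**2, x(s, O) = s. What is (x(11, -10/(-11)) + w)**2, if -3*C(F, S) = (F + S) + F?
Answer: 484/9 ≈ 53.778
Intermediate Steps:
C(F, S) = -2*F/3 - S/3 (C(F, S) = -((F + S) + F)/3 = -(S + 2*F)/3 = -2*F/3 - S/3)
w = -11/3 (w = ((5 - 4*6) + (-2/3*(-2) - 1/3*6)) + (-5 + 1)**2 = ((5 - 24) + (4/3 - 2)) + (-4)**2 = (-19 - 2/3) + 16 = -59/3 + 16 = -11/3 ≈ -3.6667)
(x(11, -10/(-11)) + w)**2 = (11 - 11/3)**2 = (22/3)**2 = 484/9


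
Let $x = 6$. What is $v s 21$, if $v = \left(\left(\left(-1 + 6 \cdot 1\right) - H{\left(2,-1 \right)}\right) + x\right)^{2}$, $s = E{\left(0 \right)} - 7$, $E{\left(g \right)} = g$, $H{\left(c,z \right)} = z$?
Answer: $-21168$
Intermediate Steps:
$s = -7$ ($s = 0 - 7 = -7$)
$v = 144$ ($v = \left(\left(\left(-1 + 6 \cdot 1\right) - -1\right) + 6\right)^{2} = \left(\left(\left(-1 + 6\right) + 1\right) + 6\right)^{2} = \left(\left(5 + 1\right) + 6\right)^{2} = \left(6 + 6\right)^{2} = 12^{2} = 144$)
$v s 21 = 144 \left(-7\right) 21 = \left(-1008\right) 21 = -21168$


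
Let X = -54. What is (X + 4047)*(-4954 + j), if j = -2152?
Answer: -28374258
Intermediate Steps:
(X + 4047)*(-4954 + j) = (-54 + 4047)*(-4954 - 2152) = 3993*(-7106) = -28374258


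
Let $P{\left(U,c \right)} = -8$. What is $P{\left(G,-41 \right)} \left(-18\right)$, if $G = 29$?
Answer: $144$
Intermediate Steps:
$P{\left(G,-41 \right)} \left(-18\right) = \left(-8\right) \left(-18\right) = 144$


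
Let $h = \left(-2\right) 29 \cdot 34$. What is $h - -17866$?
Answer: $15894$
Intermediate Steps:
$h = -1972$ ($h = \left(-58\right) 34 = -1972$)
$h - -17866 = -1972 - -17866 = -1972 + 17866 = 15894$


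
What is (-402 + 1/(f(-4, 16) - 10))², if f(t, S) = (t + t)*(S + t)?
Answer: 1815867769/11236 ≈ 1.6161e+5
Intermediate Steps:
f(t, S) = 2*t*(S + t) (f(t, S) = (2*t)*(S + t) = 2*t*(S + t))
(-402 + 1/(f(-4, 16) - 10))² = (-402 + 1/(2*(-4)*(16 - 4) - 10))² = (-402 + 1/(2*(-4)*12 - 10))² = (-402 + 1/(-96 - 10))² = (-402 + 1/(-106))² = (-402 - 1/106)² = (-42613/106)² = 1815867769/11236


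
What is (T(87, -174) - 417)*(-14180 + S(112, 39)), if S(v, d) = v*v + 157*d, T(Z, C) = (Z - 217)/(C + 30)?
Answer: -134426033/72 ≈ -1.8670e+6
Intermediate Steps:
T(Z, C) = (-217 + Z)/(30 + C)
S(v, d) = v² + 157*d
(T(87, -174) - 417)*(-14180 + S(112, 39)) = ((-217 + 87)/(30 - 174) - 417)*(-14180 + (112² + 157*39)) = (-130/(-144) - 417)*(-14180 + (12544 + 6123)) = (-1/144*(-130) - 417)*(-14180 + 18667) = (65/72 - 417)*4487 = -29959/72*4487 = -134426033/72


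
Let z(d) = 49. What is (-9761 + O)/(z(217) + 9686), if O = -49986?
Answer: -59747/9735 ≈ -6.1373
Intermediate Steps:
(-9761 + O)/(z(217) + 9686) = (-9761 - 49986)/(49 + 9686) = -59747/9735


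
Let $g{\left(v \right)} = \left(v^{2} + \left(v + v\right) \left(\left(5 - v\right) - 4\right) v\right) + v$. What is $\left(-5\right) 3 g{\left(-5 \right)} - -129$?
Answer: $-4671$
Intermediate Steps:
$g{\left(v \right)} = v + v^{2} + 2 v^{2} \left(1 - v\right)$ ($g{\left(v \right)} = \left(v^{2} + 2 v \left(1 - v\right) v\right) + v = \left(v^{2} + 2 v^{2} \left(1 - v\right)\right) + v = v + v^{2} + 2 v^{2} \left(1 - v\right)$)
$\left(-5\right) 3 g{\left(-5 \right)} - -129 = \left(-5\right) 3 \left(- 5 \left(1 - 2 \left(-5\right)^{2} + 3 \left(-5\right)\right)\right) - -129 = - 15 \left(- 5 \left(1 - 50 - 15\right)\right) + 129 = - 15 \left(\left(-5\right) \left(-64\right)\right) + 129 = \left(-15\right) 320 + 129 = -4800 + 129 = -4671$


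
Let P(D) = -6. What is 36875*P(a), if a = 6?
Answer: -221250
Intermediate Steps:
36875*P(a) = 36875*(-6) = -221250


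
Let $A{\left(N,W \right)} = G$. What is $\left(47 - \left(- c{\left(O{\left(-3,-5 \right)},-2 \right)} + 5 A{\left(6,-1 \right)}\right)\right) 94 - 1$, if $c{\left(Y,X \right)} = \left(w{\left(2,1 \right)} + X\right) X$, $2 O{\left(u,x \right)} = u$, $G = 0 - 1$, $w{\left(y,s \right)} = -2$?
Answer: $5639$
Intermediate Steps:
$G = -1$ ($G = 0 - 1 = -1$)
$O{\left(u,x \right)} = \frac{u}{2}$
$A{\left(N,W \right)} = -1$
$c{\left(Y,X \right)} = X \left(-2 + X\right)$ ($c{\left(Y,X \right)} = \left(-2 + X\right) X = X \left(-2 + X\right)$)
$\left(47 - \left(- c{\left(O{\left(-3,-5 \right)},-2 \right)} + 5 A{\left(6,-1 \right)}\right)\right) 94 - 1 = \left(47 - \left(-5 + 2 \left(-2 - 2\right)\right)\right) 94 - 1 = \left(47 + \left(\left(-2\right) \left(-4\right) + 5\right)\right) 94 - 1 = \left(47 + \left(8 + 5\right)\right) 94 - 1 = \left(47 + 13\right) 94 - 1 = 60 \cdot 94 - 1 = 5640 - 1 = 5639$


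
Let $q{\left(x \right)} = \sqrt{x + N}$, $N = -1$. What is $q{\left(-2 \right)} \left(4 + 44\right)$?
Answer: $48 i \sqrt{3} \approx 83.138 i$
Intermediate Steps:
$q{\left(x \right)} = \sqrt{-1 + x}$ ($q{\left(x \right)} = \sqrt{x - 1} = \sqrt{-1 + x}$)
$q{\left(-2 \right)} \left(4 + 44\right) = \sqrt{-1 - 2} \left(4 + 44\right) = \sqrt{-3} \cdot 48 = i \sqrt{3} \cdot 48 = 48 i \sqrt{3}$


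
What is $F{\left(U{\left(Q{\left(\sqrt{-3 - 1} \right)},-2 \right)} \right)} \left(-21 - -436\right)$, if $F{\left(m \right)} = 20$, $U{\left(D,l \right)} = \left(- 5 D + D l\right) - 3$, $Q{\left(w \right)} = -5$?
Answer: $8300$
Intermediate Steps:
$U{\left(D,l \right)} = -3 - 5 D + D l$
$F{\left(U{\left(Q{\left(\sqrt{-3 - 1} \right)},-2 \right)} \right)} \left(-21 - -436\right) = 20 \left(-21 - -436\right) = 20 \left(-21 + 436\right) = 20 \cdot 415 = 8300$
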